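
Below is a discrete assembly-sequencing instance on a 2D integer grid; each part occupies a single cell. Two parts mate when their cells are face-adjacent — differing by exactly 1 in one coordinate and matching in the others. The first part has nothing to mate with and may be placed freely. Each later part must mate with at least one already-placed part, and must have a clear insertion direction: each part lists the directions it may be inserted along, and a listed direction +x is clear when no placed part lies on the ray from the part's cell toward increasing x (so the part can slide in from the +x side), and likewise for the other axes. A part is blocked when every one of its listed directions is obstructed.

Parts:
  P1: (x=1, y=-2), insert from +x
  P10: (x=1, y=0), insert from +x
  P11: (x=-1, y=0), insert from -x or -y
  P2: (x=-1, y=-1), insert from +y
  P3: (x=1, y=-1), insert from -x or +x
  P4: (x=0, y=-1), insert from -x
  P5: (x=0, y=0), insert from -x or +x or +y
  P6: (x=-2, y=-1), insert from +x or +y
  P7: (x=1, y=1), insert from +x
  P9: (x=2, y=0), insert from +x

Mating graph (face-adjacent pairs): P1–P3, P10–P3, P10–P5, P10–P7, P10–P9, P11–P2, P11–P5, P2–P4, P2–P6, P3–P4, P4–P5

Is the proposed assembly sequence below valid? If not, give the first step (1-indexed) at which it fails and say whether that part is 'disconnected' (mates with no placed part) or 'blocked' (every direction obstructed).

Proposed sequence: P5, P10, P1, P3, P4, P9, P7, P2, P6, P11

1. P5@(0, 0) [-x clear] — {P5}
2. P10@(1, 0) [+x clear] — {P10, P5}
3. P1@(1, -2) — no placed neighbour ⇒ disconnected

Invalid at step 3 (disconnected)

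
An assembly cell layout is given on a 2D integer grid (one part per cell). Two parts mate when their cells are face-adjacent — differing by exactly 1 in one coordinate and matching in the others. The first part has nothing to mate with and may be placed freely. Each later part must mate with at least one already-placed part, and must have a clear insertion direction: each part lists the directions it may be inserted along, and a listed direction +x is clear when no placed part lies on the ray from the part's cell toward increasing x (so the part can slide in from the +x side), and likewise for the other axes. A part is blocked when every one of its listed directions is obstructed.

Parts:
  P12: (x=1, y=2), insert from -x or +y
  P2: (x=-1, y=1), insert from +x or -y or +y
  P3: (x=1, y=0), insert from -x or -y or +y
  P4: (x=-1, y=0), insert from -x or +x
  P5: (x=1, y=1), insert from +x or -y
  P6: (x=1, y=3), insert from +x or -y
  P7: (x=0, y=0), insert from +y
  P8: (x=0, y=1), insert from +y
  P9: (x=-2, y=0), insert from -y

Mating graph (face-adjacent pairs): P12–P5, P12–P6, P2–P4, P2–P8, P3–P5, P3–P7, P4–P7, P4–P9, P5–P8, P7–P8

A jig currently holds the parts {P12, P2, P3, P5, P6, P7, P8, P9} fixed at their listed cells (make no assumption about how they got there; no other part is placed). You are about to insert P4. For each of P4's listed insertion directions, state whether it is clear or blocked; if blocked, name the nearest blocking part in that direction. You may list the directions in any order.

+x: blocked by P7; -x: blocked by P9

-x: nearest on ray is P9@(-2, 0) ⇒ blocked
+x: nearest on ray is P7@(0, 0) ⇒ blocked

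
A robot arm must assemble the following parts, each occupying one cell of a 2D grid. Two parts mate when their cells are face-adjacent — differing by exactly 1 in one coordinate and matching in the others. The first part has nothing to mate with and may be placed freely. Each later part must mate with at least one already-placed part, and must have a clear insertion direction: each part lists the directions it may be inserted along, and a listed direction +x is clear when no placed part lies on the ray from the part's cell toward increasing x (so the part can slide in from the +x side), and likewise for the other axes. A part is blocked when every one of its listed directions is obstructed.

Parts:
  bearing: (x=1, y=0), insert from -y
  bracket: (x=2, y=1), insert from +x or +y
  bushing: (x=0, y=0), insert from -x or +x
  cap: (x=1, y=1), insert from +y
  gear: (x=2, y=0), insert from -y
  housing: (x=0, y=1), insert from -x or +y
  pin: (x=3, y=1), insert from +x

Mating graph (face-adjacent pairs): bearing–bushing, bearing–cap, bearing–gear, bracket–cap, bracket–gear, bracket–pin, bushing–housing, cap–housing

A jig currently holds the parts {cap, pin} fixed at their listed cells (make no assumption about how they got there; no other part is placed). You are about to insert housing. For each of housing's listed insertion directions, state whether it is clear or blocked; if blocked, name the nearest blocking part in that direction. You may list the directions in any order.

-x: ray from housing(0, 1) has no placed part ⇒ clear
+y: ray from housing(0, 1) has no placed part ⇒ clear

+y: clear; -x: clear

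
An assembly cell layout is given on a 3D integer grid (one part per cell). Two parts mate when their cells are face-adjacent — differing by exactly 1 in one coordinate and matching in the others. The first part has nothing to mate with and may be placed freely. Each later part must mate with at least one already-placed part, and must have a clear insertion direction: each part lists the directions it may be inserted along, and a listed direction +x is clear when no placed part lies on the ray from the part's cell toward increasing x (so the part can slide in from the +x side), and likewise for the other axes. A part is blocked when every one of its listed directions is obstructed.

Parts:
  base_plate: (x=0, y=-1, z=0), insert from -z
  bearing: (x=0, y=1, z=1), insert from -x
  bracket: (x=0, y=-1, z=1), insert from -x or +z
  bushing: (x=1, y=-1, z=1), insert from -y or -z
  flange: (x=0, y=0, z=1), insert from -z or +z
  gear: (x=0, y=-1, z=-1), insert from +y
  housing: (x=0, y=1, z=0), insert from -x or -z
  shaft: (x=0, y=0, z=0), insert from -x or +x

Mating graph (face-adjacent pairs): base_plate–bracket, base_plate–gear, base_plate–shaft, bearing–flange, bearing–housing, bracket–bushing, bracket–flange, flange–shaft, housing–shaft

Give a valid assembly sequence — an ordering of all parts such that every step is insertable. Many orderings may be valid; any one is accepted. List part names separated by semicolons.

bearing; housing; flange; bracket; base_plate; bushing; gear; shaft

1. bearing@(0, 1, 1) [-x clear] — {bearing}
2. housing@(0, 1, 0) [-x clear] — {bearing, housing}
3. flange@(0, 0, 1) [-z clear] — {bearing, flange, housing}
4. bracket@(0, -1, 1) [-x clear] — {bearing, bracket, flange, housing}
5. base_plate@(0, -1, 0) [-z clear] — {base_plate, bearing, bracket, flange, housing}
6. bushing@(1, -1, 1) [-y clear] — {base_plate, bearing, bracket, bushing, flange, housing}
7. gear@(0, -1, -1) [+y clear] — {base_plate, bearing, bracket, bushing, flange, gear, housing}
8. shaft@(0, 0, 0) [-x clear] — {base_plate, bearing, bracket, bushing, flange, gear, housing, shaft}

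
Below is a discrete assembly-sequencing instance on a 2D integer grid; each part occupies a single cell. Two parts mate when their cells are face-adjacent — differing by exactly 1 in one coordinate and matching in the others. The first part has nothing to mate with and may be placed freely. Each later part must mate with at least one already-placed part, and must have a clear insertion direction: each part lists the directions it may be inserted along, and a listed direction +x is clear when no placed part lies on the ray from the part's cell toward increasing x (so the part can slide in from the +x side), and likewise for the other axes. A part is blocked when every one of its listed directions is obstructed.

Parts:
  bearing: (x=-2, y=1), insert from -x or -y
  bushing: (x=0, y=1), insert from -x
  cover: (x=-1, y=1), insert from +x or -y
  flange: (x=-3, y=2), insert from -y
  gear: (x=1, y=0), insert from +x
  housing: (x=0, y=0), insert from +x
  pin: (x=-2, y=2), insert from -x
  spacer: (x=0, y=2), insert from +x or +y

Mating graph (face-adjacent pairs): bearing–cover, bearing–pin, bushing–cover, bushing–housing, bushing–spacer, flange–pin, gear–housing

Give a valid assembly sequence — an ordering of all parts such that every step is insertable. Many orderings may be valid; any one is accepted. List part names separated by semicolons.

1. housing@(0, 0) [+x clear] — {housing}
2. gear@(1, 0) [+x clear] — {gear, housing}
3. bushing@(0, 1) [-x clear] — {bushing, gear, housing}
4. cover@(-1, 1) [-y clear] — {bushing, cover, gear, housing}
5. bearing@(-2, 1) [-x clear] — {bearing, bushing, cover, gear, housing}
6. spacer@(0, 2) [+x clear] — {bearing, bushing, cover, gear, housing, spacer}
7. pin@(-2, 2) [-x clear] — {bearing, bushing, cover, gear, housing, pin, spacer}
8. flange@(-3, 2) [-y clear] — {bearing, bushing, cover, flange, gear, housing, pin, spacer}

housing; gear; bushing; cover; bearing; spacer; pin; flange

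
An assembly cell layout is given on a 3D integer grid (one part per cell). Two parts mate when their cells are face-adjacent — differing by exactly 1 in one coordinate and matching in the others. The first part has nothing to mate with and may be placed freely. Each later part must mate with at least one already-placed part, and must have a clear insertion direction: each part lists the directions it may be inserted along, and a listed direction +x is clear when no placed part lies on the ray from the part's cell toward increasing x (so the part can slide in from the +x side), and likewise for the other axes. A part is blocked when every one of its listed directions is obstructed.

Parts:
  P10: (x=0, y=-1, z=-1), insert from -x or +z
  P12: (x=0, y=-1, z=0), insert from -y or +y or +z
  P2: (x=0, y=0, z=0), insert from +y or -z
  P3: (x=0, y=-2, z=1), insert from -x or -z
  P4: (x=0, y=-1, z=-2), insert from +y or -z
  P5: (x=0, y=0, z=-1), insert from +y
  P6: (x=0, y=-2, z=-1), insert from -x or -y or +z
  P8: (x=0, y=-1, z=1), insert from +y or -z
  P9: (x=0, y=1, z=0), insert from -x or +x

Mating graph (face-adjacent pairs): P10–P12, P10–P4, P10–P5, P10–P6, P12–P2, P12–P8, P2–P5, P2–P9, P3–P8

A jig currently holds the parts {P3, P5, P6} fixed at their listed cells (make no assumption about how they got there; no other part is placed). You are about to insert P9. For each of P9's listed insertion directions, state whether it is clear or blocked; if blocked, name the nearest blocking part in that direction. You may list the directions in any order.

+x: clear; -x: clear

-x: ray from P9(0, 1, 0) has no placed part ⇒ clear
+x: ray from P9(0, 1, 0) has no placed part ⇒ clear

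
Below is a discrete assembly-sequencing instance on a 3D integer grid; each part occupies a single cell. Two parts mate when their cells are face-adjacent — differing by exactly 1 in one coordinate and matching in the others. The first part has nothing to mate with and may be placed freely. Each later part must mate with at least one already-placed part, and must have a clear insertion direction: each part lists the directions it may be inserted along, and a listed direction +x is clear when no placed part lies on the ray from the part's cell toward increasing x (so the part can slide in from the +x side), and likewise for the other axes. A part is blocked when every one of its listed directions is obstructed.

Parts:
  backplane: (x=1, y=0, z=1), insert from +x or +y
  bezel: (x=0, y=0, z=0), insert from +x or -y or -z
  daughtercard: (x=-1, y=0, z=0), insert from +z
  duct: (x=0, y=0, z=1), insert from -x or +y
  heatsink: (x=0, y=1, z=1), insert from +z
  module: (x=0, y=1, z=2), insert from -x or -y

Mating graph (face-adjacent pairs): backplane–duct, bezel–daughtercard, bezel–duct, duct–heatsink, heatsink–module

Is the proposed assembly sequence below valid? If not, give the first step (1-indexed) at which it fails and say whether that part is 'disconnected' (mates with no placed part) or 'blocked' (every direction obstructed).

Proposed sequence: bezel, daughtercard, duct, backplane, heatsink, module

Valid

1. bezel@(0, 0, 0) [+x clear] — {bezel}
2. daughtercard@(-1, 0, 0) [+z clear] — {bezel, daughtercard}
3. duct@(0, 0, 1) [-x clear] — {bezel, daughtercard, duct}
4. backplane@(1, 0, 1) [+x clear] — {backplane, bezel, daughtercard, duct}
5. heatsink@(0, 1, 1) [+z clear] — {backplane, bezel, daughtercard, duct, heatsink}
6. module@(0, 1, 2) [-x clear] — {backplane, bezel, daughtercard, duct, heatsink, module}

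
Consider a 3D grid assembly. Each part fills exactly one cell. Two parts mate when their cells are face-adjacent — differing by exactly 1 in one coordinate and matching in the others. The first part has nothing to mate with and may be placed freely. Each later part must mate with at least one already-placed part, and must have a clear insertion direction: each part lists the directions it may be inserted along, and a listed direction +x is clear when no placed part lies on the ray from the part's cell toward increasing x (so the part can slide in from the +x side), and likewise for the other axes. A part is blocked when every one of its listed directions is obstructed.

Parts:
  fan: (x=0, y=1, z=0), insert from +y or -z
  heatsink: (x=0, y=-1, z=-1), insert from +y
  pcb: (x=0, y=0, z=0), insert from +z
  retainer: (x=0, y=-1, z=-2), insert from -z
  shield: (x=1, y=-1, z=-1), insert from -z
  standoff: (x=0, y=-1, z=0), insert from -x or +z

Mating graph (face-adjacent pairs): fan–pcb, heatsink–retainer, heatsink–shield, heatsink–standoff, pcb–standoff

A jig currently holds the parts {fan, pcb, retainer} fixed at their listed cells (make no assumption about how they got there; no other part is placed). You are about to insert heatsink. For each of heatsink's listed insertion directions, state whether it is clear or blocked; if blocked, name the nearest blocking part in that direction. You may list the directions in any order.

+y: clear

+y: ray from heatsink(0, -1, -1) has no placed part ⇒ clear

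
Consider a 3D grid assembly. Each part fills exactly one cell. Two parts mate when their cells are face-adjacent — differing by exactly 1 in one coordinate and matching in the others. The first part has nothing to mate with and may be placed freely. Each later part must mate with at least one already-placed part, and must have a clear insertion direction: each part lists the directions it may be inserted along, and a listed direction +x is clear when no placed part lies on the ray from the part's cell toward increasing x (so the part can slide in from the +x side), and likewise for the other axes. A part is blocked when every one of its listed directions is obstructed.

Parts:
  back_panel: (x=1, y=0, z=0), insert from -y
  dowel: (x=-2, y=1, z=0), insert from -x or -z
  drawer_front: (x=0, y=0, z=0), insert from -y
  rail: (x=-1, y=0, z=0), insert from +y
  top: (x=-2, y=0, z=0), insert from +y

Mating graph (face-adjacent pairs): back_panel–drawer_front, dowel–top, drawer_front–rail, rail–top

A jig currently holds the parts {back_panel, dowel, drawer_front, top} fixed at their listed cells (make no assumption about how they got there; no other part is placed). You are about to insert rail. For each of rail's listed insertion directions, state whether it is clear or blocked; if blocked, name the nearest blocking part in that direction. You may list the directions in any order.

+y: clear

+y: ray from rail(-1, 0, 0) has no placed part ⇒ clear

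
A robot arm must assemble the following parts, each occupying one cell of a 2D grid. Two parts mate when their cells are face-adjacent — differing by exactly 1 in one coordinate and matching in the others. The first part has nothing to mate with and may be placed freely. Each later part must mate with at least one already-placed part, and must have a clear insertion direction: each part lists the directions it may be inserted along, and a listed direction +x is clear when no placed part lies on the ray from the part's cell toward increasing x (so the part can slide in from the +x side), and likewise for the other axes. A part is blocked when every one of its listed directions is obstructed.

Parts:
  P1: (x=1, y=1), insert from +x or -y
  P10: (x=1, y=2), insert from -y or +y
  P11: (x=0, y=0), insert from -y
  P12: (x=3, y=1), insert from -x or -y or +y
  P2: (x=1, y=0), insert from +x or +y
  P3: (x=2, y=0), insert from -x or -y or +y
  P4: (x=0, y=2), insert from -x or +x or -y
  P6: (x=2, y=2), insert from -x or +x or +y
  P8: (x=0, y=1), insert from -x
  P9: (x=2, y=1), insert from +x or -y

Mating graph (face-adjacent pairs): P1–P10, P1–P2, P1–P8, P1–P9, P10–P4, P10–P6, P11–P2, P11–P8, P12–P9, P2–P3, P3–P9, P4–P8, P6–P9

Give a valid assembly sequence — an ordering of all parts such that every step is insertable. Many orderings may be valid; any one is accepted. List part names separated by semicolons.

P8; P11; P4; P10; P1; P9; P12; P6; P2; P3

1. P8@(0, 1) [-x clear] — {P8}
2. P11@(0, 0) [-y clear] — {P11, P8}
3. P4@(0, 2) [-x clear] — {P11, P4, P8}
4. P10@(1, 2) [-y clear] — {P10, P11, P4, P8}
5. P1@(1, 1) [+x clear] — {P1, P10, P11, P4, P8}
6. P9@(2, 1) [+x clear] — {P1, P10, P11, P4, P8, P9}
7. P12@(3, 1) [-y clear] — {P1, P10, P11, P12, P4, P8, P9}
8. P6@(2, 2) [+x clear] — {P1, P10, P11, P12, P4, P6, P8, P9}
9. P2@(1, 0) [+x clear] — {P1, P10, P11, P12, P2, P4, P6, P8, P9}
10. P3@(2, 0) [-y clear] — {P1, P10, P11, P12, P2, P3, P4, P6, P8, P9}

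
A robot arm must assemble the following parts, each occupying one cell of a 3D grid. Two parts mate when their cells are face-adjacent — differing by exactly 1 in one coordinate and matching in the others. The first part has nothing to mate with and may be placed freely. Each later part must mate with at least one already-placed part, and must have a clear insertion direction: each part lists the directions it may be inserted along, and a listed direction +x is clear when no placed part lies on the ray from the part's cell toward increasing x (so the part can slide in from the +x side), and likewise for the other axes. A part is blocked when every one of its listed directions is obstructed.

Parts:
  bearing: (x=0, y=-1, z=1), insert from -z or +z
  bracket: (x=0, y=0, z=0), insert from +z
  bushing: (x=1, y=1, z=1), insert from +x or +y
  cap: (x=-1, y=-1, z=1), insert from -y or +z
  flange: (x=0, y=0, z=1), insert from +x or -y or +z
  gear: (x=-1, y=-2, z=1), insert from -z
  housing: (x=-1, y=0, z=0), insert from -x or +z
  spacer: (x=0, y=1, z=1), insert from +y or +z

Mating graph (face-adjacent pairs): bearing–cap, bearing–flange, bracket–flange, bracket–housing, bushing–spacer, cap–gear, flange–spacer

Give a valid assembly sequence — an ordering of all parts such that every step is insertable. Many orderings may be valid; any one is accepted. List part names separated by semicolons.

1. housing@(-1, 0, 0) [-x clear] — {housing}
2. bracket@(0, 0, 0) [+z clear] — {bracket, housing}
3. flange@(0, 0, 1) [+x clear] — {bracket, flange, housing}
4. bearing@(0, -1, 1) [-z clear] — {bearing, bracket, flange, housing}
5. cap@(-1, -1, 1) [-y clear] — {bearing, bracket, cap, flange, housing}
6. gear@(-1, -2, 1) [-z clear] — {bearing, bracket, cap, flange, gear, housing}
7. spacer@(0, 1, 1) [+y clear] — {bearing, bracket, cap, flange, gear, housing, spacer}
8. bushing@(1, 1, 1) [+x clear] — {bearing, bracket, bushing, cap, flange, gear, housing, spacer}

housing; bracket; flange; bearing; cap; gear; spacer; bushing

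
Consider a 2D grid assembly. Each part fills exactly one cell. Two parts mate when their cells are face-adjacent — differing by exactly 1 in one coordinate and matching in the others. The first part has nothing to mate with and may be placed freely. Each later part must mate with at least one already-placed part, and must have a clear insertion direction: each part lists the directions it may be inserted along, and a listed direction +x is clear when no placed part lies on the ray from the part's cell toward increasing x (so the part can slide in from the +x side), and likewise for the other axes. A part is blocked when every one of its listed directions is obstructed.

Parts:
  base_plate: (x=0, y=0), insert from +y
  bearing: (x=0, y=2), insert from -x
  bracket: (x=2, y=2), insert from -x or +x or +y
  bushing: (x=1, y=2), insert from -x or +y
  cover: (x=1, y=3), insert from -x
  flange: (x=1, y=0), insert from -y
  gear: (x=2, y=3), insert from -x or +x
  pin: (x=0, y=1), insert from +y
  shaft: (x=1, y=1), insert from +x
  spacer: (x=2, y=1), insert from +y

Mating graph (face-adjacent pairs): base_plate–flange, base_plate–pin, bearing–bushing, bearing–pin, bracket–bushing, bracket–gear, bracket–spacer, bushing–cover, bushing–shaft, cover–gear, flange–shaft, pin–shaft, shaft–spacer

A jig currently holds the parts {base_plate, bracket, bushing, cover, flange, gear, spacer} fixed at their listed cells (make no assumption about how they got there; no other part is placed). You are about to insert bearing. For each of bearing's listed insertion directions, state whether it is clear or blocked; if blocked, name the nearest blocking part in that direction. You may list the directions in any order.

-x: clear

-x: ray from bearing(0, 2) has no placed part ⇒ clear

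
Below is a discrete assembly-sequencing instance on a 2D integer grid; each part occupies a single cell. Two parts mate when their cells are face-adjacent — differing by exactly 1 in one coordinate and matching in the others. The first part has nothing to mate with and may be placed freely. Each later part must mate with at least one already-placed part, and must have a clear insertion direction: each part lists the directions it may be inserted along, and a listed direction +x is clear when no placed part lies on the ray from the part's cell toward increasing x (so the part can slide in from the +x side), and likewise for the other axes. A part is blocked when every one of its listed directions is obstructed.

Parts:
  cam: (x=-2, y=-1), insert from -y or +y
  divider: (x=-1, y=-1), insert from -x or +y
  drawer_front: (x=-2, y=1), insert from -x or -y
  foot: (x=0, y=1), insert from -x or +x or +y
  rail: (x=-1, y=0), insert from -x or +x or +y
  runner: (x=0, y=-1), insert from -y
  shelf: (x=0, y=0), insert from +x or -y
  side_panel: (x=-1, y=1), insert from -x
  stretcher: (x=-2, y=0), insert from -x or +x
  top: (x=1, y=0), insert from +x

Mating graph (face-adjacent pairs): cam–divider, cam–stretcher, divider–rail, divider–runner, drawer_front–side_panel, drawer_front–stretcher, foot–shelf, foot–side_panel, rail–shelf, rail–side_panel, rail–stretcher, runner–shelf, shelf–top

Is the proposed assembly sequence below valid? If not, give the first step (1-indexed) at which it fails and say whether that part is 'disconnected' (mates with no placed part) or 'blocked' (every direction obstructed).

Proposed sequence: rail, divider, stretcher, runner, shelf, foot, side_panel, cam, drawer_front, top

Valid

1. rail@(-1, 0) [-x clear] — {rail}
2. divider@(-1, -1) [-x clear] — {divider, rail}
3. stretcher@(-2, 0) [-x clear] — {divider, rail, stretcher}
4. runner@(0, -1) [-y clear] — {divider, rail, runner, stretcher}
5. shelf@(0, 0) [+x clear] — {divider, rail, runner, shelf, stretcher}
6. foot@(0, 1) [-x clear] — {divider, foot, rail, runner, shelf, stretcher}
7. side_panel@(-1, 1) [-x clear] — {divider, foot, rail, runner, shelf, side_panel, stretcher}
8. cam@(-2, -1) [-y clear] — {cam, divider, foot, rail, runner, shelf, side_panel, stretcher}
9. drawer_front@(-2, 1) [-x clear] — {cam, divider, drawer_front, foot, rail, runner, shelf, side_panel, stretcher}
10. top@(1, 0) [+x clear] — {cam, divider, drawer_front, foot, rail, runner, shelf, side_panel, stretcher, top}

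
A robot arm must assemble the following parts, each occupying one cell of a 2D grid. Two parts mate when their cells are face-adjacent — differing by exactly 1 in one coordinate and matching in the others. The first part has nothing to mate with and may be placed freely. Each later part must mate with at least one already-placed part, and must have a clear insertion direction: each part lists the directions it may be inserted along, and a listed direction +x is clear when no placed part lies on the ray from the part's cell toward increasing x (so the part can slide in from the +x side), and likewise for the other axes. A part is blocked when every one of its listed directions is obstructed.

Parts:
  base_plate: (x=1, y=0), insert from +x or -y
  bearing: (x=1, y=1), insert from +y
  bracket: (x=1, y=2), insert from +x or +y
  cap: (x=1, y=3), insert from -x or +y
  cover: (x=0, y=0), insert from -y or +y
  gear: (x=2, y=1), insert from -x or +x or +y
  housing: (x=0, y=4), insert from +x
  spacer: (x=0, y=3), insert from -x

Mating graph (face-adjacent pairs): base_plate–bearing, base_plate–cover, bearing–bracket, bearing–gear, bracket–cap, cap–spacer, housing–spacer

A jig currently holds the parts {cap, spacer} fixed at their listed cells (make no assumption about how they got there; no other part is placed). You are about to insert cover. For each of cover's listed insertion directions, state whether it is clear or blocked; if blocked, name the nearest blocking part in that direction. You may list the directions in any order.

-y: ray from cover(0, 0) has no placed part ⇒ clear
+y: nearest on ray is spacer@(0, 3) ⇒ blocked

+y: blocked by spacer; -y: clear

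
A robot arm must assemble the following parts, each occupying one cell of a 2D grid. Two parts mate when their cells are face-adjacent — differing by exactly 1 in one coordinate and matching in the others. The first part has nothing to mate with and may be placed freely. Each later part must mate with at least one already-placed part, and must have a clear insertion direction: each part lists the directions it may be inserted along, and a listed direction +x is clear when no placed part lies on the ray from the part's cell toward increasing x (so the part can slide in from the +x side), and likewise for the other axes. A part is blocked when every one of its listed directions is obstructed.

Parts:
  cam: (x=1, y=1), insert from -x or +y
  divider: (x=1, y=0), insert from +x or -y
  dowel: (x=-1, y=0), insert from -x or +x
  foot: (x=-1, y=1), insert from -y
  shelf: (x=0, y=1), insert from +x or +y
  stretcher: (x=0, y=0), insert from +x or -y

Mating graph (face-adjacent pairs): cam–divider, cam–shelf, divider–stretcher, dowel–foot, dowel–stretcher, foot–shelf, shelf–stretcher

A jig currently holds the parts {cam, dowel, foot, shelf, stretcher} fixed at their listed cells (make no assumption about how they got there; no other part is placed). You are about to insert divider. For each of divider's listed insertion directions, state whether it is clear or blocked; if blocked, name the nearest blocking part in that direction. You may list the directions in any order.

+x: ray from divider(1, 0) has no placed part ⇒ clear
-y: ray from divider(1, 0) has no placed part ⇒ clear

+x: clear; -y: clear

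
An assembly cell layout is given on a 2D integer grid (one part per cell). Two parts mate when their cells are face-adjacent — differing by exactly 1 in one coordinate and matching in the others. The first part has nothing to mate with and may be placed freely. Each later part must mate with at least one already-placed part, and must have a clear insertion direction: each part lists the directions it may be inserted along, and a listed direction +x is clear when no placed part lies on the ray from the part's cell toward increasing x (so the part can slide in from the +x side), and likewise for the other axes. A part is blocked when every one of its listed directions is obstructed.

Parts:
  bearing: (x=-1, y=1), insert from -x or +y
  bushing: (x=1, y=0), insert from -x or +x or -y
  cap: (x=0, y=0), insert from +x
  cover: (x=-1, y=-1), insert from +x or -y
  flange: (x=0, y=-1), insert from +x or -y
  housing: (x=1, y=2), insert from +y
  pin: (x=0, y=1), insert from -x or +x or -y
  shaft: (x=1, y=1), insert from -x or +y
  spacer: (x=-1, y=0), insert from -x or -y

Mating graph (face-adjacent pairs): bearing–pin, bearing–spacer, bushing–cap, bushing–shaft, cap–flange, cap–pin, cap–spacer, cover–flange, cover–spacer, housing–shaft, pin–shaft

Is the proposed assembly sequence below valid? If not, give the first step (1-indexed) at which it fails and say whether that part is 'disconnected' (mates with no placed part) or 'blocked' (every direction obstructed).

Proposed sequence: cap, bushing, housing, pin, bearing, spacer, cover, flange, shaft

Invalid at step 3 (disconnected)

1. cap@(0, 0) [+x clear] — {cap}
2. bushing@(1, 0) [+x clear] — {bushing, cap}
3. housing@(1, 2) — no placed neighbour ⇒ disconnected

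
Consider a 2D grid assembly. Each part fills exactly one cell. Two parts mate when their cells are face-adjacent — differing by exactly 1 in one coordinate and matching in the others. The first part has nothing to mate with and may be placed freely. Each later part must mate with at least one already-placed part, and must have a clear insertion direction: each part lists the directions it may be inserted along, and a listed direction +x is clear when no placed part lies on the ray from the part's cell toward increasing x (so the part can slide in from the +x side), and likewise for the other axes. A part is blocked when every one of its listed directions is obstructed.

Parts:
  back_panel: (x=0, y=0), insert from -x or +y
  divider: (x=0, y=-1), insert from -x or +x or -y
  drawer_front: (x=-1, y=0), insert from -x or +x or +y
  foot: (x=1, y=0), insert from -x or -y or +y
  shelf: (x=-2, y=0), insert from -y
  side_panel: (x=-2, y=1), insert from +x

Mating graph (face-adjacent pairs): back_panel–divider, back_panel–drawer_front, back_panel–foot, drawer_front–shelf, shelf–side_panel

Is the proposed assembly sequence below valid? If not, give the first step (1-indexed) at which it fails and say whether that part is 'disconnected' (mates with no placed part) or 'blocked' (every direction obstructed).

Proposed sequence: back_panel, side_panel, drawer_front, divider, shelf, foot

Invalid at step 2 (disconnected)

1. back_panel@(0, 0) [-x clear] — {back_panel}
2. side_panel@(-2, 1) — no placed neighbour ⇒ disconnected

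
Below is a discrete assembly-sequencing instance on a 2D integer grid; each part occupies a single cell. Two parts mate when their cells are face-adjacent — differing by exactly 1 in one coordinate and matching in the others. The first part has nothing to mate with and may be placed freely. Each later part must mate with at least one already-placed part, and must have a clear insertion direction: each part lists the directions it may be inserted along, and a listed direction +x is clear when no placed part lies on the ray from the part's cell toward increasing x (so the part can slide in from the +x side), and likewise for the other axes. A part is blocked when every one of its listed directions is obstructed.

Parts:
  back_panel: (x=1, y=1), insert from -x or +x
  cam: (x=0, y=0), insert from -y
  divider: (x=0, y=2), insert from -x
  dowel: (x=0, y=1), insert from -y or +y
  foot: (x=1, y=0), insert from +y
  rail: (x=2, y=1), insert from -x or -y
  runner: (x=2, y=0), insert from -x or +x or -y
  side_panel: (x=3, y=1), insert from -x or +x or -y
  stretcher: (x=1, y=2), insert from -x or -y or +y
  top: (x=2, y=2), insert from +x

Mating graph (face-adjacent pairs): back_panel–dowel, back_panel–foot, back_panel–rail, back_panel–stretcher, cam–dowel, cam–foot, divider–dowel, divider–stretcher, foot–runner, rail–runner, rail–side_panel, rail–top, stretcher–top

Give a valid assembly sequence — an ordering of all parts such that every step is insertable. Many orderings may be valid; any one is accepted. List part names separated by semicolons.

foot; runner; cam; rail; side_panel; back_panel; dowel; divider; top; stretcher

1. foot@(1, 0) [+y clear] — {foot}
2. runner@(2, 0) [+x clear] — {foot, runner}
3. cam@(0, 0) [-y clear] — {cam, foot, runner}
4. rail@(2, 1) [-x clear] — {cam, foot, rail, runner}
5. side_panel@(3, 1) [+x clear] — {cam, foot, rail, runner, side_panel}
6. back_panel@(1, 1) [-x clear] — {back_panel, cam, foot, rail, runner, side_panel}
7. dowel@(0, 1) [+y clear] — {back_panel, cam, dowel, foot, rail, runner, side_panel}
8. divider@(0, 2) [-x clear] — {back_panel, cam, divider, dowel, foot, rail, runner, side_panel}
9. top@(2, 2) [+x clear] — {back_panel, cam, divider, dowel, foot, rail, runner, side_panel, top}
10. stretcher@(1, 2) [+y clear] — {back_panel, cam, divider, dowel, foot, rail, runner, side_panel, stretcher, top}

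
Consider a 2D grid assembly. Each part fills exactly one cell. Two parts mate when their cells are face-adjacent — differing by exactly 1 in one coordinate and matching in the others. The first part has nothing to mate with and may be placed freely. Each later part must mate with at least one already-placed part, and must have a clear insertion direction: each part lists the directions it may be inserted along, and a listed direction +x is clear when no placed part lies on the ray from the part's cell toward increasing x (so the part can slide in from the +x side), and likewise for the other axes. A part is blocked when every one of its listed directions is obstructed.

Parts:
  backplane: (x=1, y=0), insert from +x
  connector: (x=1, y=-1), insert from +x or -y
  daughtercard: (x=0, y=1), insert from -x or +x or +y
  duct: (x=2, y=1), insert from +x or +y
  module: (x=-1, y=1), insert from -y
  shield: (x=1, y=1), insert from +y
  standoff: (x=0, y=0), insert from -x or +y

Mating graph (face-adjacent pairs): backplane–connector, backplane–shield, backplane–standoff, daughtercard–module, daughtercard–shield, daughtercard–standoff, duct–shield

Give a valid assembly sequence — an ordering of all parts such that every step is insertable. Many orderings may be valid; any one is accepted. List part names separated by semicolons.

1. daughtercard@(0, 1) [-x clear] — {daughtercard}
2. module@(-1, 1) [-y clear] — {daughtercard, module}
3. standoff@(0, 0) [-x clear] — {daughtercard, module, standoff}
4. backplane@(1, 0) [+x clear] — {backplane, daughtercard, module, standoff}
5. connector@(1, -1) [+x clear] — {backplane, connector, daughtercard, module, standoff}
6. shield@(1, 1) [+y clear] — {backplane, connector, daughtercard, module, shield, standoff}
7. duct@(2, 1) [+x clear] — {backplane, connector, daughtercard, duct, module, shield, standoff}

daughtercard; module; standoff; backplane; connector; shield; duct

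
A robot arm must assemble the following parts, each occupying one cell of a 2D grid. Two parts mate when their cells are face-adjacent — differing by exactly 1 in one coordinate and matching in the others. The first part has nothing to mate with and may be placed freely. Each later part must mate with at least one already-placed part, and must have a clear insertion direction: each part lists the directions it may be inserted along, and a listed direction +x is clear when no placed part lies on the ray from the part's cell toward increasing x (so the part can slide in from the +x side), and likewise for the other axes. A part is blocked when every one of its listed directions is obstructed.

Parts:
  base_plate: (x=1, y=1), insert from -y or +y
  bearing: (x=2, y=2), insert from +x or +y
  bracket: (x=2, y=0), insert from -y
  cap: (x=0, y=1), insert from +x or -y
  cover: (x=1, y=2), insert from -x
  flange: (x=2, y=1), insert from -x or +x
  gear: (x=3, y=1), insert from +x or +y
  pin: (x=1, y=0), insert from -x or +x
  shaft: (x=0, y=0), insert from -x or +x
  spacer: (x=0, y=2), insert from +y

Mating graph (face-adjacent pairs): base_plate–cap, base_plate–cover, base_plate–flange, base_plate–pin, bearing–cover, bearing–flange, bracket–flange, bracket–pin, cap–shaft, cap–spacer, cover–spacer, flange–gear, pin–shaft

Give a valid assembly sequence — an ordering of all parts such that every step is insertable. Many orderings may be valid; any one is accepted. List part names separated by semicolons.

1. shaft@(0, 0) [-x clear] — {shaft}
2. pin@(1, 0) [+x clear] — {pin, shaft}
3. cap@(0, 1) [+x clear] — {cap, pin, shaft}
4. base_plate@(1, 1) [+y clear] — {base_plate, cap, pin, shaft}
5. flange@(2, 1) [+x clear] — {base_plate, cap, flange, pin, shaft}
6. bearing@(2, 2) [+x clear] — {base_plate, bearing, cap, flange, pin, shaft}
7. bracket@(2, 0) [-y clear] — {base_plate, bearing, bracket, cap, flange, pin, shaft}
8. cover@(1, 2) [-x clear] — {base_plate, bearing, bracket, cap, cover, flange, pin, shaft}
9. spacer@(0, 2) [+y clear] — {base_plate, bearing, bracket, cap, cover, flange, pin, shaft, spacer}
10. gear@(3, 1) [+x clear] — {base_plate, bearing, bracket, cap, cover, flange, gear, pin, shaft, spacer}

shaft; pin; cap; base_plate; flange; bearing; bracket; cover; spacer; gear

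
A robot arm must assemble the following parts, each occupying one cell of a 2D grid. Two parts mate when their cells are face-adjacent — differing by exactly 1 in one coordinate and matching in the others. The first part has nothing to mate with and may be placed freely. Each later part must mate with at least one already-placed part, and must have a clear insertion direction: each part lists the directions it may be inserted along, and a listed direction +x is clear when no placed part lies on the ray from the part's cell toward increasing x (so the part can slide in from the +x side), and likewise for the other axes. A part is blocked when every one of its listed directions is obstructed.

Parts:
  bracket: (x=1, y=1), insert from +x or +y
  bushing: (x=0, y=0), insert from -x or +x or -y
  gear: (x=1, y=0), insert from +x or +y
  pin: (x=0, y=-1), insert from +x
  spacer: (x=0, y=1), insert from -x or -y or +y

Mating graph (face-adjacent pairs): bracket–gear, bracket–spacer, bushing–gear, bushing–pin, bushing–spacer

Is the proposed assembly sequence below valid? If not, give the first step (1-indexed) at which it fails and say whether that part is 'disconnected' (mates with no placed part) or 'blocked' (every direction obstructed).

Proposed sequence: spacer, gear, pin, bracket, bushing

Invalid at step 2 (disconnected)

1. spacer@(0, 1) [-x clear] — {spacer}
2. gear@(1, 0) — no placed neighbour ⇒ disconnected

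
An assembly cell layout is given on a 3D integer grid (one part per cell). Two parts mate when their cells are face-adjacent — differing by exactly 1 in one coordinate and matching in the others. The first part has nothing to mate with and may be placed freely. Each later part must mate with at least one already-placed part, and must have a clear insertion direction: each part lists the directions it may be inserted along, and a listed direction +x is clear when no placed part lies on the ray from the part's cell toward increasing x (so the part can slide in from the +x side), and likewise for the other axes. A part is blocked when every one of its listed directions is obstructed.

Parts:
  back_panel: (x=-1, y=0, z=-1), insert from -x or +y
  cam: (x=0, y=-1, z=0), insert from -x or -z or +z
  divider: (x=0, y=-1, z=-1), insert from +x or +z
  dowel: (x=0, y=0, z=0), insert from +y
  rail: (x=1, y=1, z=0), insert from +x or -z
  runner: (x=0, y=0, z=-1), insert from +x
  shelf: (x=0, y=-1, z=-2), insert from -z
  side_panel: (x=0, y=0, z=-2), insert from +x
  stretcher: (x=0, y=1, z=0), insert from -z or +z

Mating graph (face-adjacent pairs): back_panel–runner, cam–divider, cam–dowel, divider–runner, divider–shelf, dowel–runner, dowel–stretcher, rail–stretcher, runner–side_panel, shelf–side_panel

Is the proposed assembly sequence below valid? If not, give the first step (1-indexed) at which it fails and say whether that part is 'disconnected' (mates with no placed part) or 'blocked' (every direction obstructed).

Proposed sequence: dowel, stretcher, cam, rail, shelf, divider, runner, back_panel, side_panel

Invalid at step 5 (disconnected)

1. dowel@(0, 0, 0) [+y clear] — {dowel}
2. stretcher@(0, 1, 0) [-z clear] — {dowel, stretcher}
3. cam@(0, -1, 0) [-x clear] — {cam, dowel, stretcher}
4. rail@(1, 1, 0) [+x clear] — {cam, dowel, rail, stretcher}
5. shelf@(0, -1, -2) — no placed neighbour ⇒ disconnected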